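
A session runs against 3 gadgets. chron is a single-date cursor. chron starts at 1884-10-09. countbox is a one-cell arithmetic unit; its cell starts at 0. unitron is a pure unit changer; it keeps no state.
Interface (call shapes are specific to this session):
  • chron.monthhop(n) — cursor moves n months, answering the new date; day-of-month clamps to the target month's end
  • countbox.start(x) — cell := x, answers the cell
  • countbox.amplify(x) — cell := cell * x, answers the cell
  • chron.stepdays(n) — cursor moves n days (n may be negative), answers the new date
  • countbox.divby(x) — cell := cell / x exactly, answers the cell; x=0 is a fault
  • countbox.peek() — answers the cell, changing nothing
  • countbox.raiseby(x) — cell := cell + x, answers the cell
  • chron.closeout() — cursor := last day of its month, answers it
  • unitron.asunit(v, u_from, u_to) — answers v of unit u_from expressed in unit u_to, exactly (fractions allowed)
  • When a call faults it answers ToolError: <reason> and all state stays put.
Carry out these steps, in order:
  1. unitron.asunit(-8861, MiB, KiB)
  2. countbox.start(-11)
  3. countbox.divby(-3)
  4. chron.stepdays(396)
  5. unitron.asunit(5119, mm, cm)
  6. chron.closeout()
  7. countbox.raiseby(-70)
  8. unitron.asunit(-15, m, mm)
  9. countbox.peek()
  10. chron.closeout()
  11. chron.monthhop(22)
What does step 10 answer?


Answer: 1885-11-30

Derivation:
CALL unitron.asunit[v: -8861; u_from: MiB; u_to: KiB]
RET  -9073664
CALL countbox.start[x: -11]
RET  -11
CALL countbox.divby[x: -3]
RET  11/3
CALL chron.stepdays[n: 396]
RET  1885-11-09
CALL unitron.asunit[v: 5119; u_from: mm; u_to: cm]
RET  5119/10
CALL chron.closeout[]
RET  1885-11-30
CALL countbox.raiseby[x: -70]
RET  -199/3
CALL unitron.asunit[v: -15; u_from: m; u_to: mm]
RET  -15000
CALL countbox.peek[]
RET  -199/3
CALL chron.closeout[]
RET  1885-11-30
CALL chron.monthhop[n: 22]
RET  1887-09-30


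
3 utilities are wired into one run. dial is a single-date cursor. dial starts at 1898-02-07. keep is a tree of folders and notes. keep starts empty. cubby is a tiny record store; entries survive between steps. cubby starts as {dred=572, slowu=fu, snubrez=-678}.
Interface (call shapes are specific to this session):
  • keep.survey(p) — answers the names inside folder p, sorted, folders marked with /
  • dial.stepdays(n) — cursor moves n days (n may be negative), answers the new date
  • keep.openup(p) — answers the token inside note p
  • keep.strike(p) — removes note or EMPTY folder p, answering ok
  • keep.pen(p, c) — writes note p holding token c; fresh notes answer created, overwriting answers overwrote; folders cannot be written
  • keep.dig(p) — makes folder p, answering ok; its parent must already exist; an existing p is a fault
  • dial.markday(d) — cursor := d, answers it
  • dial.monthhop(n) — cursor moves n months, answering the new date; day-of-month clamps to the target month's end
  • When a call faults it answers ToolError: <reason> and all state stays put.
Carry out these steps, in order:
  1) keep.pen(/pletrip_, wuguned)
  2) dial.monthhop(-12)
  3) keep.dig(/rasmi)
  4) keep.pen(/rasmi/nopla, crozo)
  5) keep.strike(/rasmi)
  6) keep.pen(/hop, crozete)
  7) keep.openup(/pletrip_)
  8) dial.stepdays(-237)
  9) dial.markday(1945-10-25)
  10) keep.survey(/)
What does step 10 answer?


# 1. pen(/pletrip_, wuguned) ~> created
# 2. monthhop(-12) ~> 1897-02-07
# 3. dig(/rasmi) ~> ok
# 4. pen(/rasmi/nopla, crozo) ~> created
# 5. strike(/rasmi) ~> ToolError: not empty
# 6. pen(/hop, crozete) ~> created
# 7. openup(/pletrip_) ~> wuguned
# 8. stepdays(-237) ~> 1896-06-15
# 9. markday(1945-10-25) ~> 1945-10-25
# 10. survey(/) ~> [hop, pletrip_, rasmi/]

Answer: [hop, pletrip_, rasmi/]


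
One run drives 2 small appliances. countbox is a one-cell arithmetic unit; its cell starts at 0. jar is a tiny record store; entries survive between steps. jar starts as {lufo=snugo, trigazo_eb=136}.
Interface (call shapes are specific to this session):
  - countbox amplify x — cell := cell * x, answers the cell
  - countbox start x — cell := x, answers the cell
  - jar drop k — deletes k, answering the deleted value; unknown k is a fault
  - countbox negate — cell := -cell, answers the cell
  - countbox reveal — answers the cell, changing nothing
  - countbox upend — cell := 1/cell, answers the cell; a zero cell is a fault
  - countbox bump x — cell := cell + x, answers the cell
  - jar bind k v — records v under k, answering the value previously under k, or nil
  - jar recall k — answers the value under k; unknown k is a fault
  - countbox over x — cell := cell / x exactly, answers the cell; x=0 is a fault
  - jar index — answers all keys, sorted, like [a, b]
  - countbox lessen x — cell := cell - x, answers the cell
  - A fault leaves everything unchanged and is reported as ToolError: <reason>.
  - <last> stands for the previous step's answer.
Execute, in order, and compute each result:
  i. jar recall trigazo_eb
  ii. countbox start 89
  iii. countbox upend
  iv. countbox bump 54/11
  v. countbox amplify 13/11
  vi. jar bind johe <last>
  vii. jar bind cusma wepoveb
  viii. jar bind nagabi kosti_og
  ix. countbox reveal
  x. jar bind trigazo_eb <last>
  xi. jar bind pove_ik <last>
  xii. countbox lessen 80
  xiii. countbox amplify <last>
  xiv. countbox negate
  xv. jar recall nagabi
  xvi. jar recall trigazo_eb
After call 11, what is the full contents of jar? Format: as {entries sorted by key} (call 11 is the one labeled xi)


-- 1. jar recall(k: trigazo_eb) ~> 136
-- 2. countbox start(x: 89) ~> 89
-- 3. countbox upend() ~> 1/89
-- 4. countbox bump(x: 54/11) ~> 4817/979
-- 5. countbox amplify(x: 13/11) ~> 62621/10769
-- 6. jar bind(k: johe, v: <last>) ~> nil
-- 7. jar bind(k: cusma, v: wepoveb) ~> nil
-- 8. jar bind(k: nagabi, v: kosti_og) ~> nil
-- 9. countbox reveal() ~> 62621/10769
-- 10. jar bind(k: trigazo_eb, v: <last>) ~> 136
-- 11. jar bind(k: pove_ik, v: <last>) ~> nil
-- 12. countbox lessen(x: 80) ~> -798899/10769
-- 13. countbox amplify(x: <last>) ~> 638239612201/115971361
-- 14. countbox negate() ~> -638239612201/115971361
-- 15. jar recall(k: nagabi) ~> kosti_og
-- 16. jar recall(k: trigazo_eb) ~> 62621/10769

Answer: {cusma=wepoveb, johe=62621/10769, lufo=snugo, nagabi=kosti_og, pove_ik=136, trigazo_eb=62621/10769}


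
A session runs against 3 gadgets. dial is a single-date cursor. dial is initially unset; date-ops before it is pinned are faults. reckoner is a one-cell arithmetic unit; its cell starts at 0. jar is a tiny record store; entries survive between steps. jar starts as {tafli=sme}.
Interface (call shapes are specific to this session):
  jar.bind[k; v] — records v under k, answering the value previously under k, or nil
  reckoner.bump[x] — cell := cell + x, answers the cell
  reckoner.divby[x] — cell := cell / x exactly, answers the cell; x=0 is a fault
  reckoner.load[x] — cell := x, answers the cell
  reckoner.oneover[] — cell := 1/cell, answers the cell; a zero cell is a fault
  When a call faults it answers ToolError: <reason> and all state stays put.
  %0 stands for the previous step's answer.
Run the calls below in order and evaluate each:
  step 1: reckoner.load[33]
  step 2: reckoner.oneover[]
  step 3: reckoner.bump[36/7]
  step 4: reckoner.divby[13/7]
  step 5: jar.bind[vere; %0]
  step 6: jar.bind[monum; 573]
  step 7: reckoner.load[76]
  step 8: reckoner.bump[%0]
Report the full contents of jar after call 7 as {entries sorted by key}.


[in] reckoner.load x: 33
  33
[in] reckoner.oneover
  1/33
[in] reckoner.bump x: 36/7
  1195/231
[in] reckoner.divby x: 13/7
  1195/429
[in] jar.bind k: vere v: %0
  nil
[in] jar.bind k: monum v: 573
  nil
[in] reckoner.load x: 76
  76
[in] reckoner.bump x: %0
  152

Answer: {monum=573, tafli=sme, vere=1195/429}


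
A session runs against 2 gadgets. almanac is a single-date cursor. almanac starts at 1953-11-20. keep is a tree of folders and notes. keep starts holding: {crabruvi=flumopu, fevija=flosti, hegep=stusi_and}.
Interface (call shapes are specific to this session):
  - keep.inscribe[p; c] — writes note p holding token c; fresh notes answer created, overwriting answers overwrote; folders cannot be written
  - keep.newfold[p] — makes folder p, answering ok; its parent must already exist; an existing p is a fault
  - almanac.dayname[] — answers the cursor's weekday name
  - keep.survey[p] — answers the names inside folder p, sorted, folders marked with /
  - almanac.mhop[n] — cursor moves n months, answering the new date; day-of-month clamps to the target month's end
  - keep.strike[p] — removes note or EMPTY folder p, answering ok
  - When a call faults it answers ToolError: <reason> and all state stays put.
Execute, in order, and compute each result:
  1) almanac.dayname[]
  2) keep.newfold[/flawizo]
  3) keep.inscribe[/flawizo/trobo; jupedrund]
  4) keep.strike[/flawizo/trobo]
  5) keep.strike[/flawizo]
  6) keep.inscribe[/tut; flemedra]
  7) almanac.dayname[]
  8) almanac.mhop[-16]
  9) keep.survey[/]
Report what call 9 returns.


Calling almanac.dayname(), and observe Friday.
Now I run keep.newfold using p: /flawizo, giving ok.
I invoke keep.inscribe using p: /flawizo/trobo, c: jupedrund, — result: created.
Then keep.strike using p: /flawizo/trobo, giving ok.
Next I call keep.strike using p: /flawizo, and observe ok.
I call keep.inscribe using p: /tut, c: flemedra, — result: created.
Now I run almanac.dayname(), and observe Friday.
I use almanac.mhop using n: -16, and see 1952-07-20.
I run keep.survey using p: /, and get [crabruvi, fevija, hegep, tut].

Answer: [crabruvi, fevija, hegep, tut]


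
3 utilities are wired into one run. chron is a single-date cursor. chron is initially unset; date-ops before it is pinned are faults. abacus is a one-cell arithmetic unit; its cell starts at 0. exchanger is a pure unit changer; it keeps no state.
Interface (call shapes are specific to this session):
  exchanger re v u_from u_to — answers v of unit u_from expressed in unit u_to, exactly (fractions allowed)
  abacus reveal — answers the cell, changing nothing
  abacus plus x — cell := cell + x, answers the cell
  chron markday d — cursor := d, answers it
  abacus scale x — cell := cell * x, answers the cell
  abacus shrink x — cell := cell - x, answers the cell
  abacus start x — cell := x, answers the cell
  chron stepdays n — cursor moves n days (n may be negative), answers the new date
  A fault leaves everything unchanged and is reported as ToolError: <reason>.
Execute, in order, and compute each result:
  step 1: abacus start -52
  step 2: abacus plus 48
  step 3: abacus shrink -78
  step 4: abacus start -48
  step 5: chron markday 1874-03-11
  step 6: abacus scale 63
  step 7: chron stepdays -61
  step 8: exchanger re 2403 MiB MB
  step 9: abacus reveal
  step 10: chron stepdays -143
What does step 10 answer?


Answer: 1873-08-19

Derivation:
$ abacus start x=-52
[out] -52
$ abacus plus x=48
[out] -4
$ abacus shrink x=-78
[out] 74
$ abacus start x=-48
[out] -48
$ chron markday d=1874-03-11
[out] 1874-03-11
$ abacus scale x=63
[out] -3024
$ chron stepdays n=-61
[out] 1874-01-09
$ exchanger re v=2403 u_from=MiB u_to=MB
[out] 39370752/15625
$ abacus reveal
[out] -3024
$ chron stepdays n=-143
[out] 1873-08-19


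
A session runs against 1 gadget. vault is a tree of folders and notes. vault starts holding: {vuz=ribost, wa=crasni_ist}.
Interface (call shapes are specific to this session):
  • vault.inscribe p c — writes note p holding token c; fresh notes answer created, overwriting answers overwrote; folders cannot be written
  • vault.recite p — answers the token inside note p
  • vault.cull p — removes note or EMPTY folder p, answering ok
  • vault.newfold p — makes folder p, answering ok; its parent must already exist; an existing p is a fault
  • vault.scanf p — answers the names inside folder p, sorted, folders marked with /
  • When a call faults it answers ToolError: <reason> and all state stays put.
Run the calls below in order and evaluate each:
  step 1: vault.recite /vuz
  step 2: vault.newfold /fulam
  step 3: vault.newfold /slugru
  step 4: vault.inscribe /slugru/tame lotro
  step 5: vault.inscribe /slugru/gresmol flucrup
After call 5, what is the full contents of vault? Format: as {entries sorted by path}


% 1. vault.recite(/vuz) : ribost
% 2. vault.newfold(/fulam) : ok
% 3. vault.newfold(/slugru) : ok
% 4. vault.inscribe(/slugru/tame, lotro) : created
% 5. vault.inscribe(/slugru/gresmol, flucrup) : created

Answer: {fulam/, slugru/, slugru/gresmol=flucrup, slugru/tame=lotro, vuz=ribost, wa=crasni_ist}


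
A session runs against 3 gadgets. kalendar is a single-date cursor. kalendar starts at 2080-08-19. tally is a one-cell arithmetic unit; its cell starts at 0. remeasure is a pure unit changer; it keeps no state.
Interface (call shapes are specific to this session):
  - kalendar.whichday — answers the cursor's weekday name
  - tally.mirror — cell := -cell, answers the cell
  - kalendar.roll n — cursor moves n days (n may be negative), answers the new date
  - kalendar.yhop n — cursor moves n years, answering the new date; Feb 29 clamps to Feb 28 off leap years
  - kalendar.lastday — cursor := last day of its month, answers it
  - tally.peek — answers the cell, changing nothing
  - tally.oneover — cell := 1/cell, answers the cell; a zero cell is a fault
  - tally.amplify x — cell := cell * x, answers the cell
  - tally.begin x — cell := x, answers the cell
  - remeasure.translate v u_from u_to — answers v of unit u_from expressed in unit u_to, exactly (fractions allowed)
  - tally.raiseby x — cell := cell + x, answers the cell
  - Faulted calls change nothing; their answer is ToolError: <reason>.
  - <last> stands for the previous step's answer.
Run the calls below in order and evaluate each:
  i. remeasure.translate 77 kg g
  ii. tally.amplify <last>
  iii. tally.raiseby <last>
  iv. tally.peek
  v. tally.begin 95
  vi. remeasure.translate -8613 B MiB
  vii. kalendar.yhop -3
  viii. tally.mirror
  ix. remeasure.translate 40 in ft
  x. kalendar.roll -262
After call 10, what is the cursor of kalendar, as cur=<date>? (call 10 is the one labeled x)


;; remeasure.translate(77, kg, g) => 77000
;; tally.amplify(<last>) => 0
;; tally.raiseby(<last>) => 0
;; tally.peek() => 0
;; tally.begin(95) => 95
;; remeasure.translate(-8613, B, MiB) => -8613/1048576
;; kalendar.yhop(-3) => 2077-08-19
;; tally.mirror() => -95
;; remeasure.translate(40, in, ft) => 10/3
;; kalendar.roll(-262) => 2076-11-30

Answer: cur=2076-11-30


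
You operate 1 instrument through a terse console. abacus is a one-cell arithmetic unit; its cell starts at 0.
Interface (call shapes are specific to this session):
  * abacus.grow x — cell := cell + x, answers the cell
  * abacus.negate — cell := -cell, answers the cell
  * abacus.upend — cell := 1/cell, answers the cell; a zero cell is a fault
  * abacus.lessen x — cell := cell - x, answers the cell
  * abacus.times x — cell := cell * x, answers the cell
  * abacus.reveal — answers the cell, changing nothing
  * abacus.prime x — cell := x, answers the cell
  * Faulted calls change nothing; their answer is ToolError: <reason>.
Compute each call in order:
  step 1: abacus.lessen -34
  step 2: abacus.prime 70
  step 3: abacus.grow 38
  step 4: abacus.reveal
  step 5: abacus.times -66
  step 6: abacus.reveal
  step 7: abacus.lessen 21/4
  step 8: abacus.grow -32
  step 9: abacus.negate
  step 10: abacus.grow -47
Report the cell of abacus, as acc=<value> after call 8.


Invoking abacus.lessen with x→-34, and observe 34.
Next I call abacus.prime with x→70, and observe 70.
Using abacus.grow with x→38, and get 108.
I invoke abacus.reveal(), which returns 108.
Invoking abacus.times with x→-66, → -7128.
I try abacus.reveal(), and see -7128.
Then abacus.lessen with x→21/4, — result: -28533/4.
Then abacus.grow with x→-32, giving -28661/4.
I invoke abacus.negate, — result: 28661/4.
I run abacus.grow with x→-47, giving 28473/4.

Answer: acc=-28661/4


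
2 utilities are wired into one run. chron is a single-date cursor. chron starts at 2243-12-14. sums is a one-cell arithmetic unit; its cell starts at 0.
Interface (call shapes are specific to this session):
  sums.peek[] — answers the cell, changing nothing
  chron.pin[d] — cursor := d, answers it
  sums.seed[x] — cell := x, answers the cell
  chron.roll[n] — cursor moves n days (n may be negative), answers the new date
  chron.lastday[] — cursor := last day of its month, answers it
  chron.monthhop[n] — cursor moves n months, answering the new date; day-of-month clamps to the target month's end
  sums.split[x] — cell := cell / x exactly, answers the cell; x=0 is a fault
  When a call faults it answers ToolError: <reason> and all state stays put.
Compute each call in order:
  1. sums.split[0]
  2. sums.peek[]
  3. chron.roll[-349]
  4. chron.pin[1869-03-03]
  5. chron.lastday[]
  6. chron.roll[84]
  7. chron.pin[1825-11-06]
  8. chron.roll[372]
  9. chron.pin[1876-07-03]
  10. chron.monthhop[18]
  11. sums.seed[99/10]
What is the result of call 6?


Invoking sums.split(x: 0), and see ToolError: division by zero.
I use sums.peek(), yielding 0.
I invoke chron.roll(n: -349): 2242-12-30.
Calling chron.pin(d: 1869-03-03), which returns 1869-03-03.
Now I run chron.lastday: 1869-03-31.
Invoking chron.roll(n: 84): 1869-06-23.
Now I run chron.pin(d: 1825-11-06), and observe 1825-11-06.
Calling chron.roll(n: 372), and observe 1826-11-13.
I use chron.pin(d: 1876-07-03), and see 1876-07-03.
I try chron.monthhop(n: 18), giving 1878-01-03.
Calling sums.seed(x: 99/10), which returns 99/10.

Answer: 1869-06-23


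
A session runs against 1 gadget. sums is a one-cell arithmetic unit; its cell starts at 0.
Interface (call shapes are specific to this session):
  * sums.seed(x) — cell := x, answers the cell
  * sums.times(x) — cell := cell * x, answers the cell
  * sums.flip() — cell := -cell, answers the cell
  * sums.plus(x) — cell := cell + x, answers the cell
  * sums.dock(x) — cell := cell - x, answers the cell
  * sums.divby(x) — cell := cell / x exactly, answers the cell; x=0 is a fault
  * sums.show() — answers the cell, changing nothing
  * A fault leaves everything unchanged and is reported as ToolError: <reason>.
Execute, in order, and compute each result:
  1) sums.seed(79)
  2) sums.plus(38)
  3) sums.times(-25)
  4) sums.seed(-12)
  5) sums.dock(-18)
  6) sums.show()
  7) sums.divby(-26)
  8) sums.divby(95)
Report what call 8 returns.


[in] sums.seed x→79
:: 79
[in] sums.plus x→38
:: 117
[in] sums.times x→-25
:: -2925
[in] sums.seed x→-12
:: -12
[in] sums.dock x→-18
:: 6
[in] sums.show
:: 6
[in] sums.divby x→-26
:: -3/13
[in] sums.divby x→95
:: -3/1235

Answer: -3/1235


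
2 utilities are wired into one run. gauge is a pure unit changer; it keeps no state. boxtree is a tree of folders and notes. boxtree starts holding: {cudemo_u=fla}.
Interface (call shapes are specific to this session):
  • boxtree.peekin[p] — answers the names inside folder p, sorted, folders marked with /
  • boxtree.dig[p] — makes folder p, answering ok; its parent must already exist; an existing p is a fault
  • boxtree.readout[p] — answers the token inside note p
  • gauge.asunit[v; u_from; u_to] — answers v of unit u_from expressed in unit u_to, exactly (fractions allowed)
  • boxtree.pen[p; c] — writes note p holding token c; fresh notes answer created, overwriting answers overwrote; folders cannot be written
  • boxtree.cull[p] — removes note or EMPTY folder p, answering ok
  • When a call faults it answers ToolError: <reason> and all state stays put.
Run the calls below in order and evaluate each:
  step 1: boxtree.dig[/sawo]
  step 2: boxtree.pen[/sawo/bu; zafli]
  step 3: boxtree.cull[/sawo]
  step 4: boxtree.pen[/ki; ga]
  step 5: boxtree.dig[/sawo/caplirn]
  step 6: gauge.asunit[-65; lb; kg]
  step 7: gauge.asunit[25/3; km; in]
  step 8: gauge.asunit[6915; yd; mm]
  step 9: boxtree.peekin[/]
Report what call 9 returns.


Answer: [cudemo_u, ki, sawo/]

Derivation:
[in] boxtree.dig p→/sawo
  ok
[in] boxtree.pen p→/sawo/bu c→zafli
  created
[in] boxtree.cull p→/sawo
  ToolError: not empty
[in] boxtree.pen p→/ki c→ga
  created
[in] boxtree.dig p→/sawo/caplirn
  ok
[in] gauge.asunit v→-65 u_from→lb u_to→kg
  -589670081/20000000
[in] gauge.asunit v→25/3 u_from→km u_to→in
  125000000/381
[in] gauge.asunit v→6915 u_from→yd u_to→mm
  6323076
[in] boxtree.peekin p→/
  [cudemo_u, ki, sawo/]


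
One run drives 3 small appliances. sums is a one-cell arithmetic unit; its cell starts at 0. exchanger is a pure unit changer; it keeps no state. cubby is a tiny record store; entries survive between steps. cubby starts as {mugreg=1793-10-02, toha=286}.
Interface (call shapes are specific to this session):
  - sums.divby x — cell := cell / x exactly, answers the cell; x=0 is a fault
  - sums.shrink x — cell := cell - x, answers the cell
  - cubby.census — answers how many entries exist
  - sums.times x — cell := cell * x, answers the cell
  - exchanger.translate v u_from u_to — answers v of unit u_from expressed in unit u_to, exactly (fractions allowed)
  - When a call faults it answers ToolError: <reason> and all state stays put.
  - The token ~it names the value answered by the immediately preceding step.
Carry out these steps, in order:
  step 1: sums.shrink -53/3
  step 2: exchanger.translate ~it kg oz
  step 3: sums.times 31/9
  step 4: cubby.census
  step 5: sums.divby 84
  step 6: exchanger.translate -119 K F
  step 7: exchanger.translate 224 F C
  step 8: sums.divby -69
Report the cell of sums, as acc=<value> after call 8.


I call sums.shrink passing x=-53/3, which returns 53/3.
I try exchanger.translate passing v=~it, u_from=kg, u_to=oz, and observe 84800000000/136077711.
I invoke sums.times passing x=31/9, → 1643/27.
Calling cubby.census, yielding 2.
Then sums.divby passing x=84, and observe 1643/2268.
Invoking exchanger.translate passing v=-119, u_from=K, u_to=F, and see -67387/100.
Then exchanger.translate passing v=224, u_from=F, u_to=C, and get 320/3.
I run sums.divby passing x=-69, and see -1643/156492.

Answer: acc=-1643/156492


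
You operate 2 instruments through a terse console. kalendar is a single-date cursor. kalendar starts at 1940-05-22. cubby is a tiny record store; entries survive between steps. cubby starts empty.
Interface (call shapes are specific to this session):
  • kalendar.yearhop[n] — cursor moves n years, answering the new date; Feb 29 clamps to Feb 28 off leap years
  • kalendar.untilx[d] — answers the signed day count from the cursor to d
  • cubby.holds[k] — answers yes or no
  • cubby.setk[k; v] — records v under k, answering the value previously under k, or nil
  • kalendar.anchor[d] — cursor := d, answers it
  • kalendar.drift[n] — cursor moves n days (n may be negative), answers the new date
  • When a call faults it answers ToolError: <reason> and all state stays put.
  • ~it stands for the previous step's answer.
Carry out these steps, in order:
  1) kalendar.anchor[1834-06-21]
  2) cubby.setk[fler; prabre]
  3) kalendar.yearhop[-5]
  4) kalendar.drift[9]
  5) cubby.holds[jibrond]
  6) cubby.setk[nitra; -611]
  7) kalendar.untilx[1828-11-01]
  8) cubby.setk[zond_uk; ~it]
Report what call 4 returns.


Answer: 1829-06-30

Derivation:
Do: anchor[d='1834-06-21']
See: 1834-06-21
Do: setk[k='fler'; v='prabre']
See: nil
Do: yearhop[n='-5']
See: 1829-06-21
Do: drift[n='9']
See: 1829-06-30
Do: holds[k='jibrond']
See: no
Do: setk[k='nitra'; v='-611']
See: nil
Do: untilx[d='1828-11-01']
See: -241
Do: setk[k='zond_uk'; v='~it']
See: nil


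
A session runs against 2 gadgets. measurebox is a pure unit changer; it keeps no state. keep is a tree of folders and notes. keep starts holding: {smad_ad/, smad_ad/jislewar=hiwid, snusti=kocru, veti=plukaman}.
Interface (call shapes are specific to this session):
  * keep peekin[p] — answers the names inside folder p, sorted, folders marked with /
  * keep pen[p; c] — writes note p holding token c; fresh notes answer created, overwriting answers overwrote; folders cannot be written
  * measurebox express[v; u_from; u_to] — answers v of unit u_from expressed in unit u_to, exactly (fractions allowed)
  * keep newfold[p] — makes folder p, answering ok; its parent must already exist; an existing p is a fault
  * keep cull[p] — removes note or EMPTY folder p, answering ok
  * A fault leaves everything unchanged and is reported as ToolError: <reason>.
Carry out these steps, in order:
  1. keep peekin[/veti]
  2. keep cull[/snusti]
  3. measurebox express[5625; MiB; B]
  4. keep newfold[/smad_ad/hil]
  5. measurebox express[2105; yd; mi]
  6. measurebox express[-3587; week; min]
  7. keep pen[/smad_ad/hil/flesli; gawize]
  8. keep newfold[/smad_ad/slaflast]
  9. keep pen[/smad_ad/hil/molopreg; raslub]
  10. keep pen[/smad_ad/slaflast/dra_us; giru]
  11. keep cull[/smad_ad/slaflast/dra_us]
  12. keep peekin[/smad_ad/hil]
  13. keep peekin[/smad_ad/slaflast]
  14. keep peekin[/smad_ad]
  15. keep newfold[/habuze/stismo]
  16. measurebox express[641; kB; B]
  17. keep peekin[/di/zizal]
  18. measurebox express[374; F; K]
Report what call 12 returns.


Answer: [flesli, molopreg]

Derivation:
% 1. keep peekin(p='/veti') : ToolError: not a directory
% 2. keep cull(p='/snusti') : ok
% 3. measurebox express(v='5625', u_from='MiB', u_to='B') : 5898240000
% 4. keep newfold(p='/smad_ad/hil') : ok
% 5. measurebox express(v='2105', u_from='yd', u_to='mi') : 421/352
% 6. measurebox express(v='-3587', u_from='week', u_to='min') : -36156960
% 7. keep pen(p='/smad_ad/hil/flesli', c='gawize') : created
% 8. keep newfold(p='/smad_ad/slaflast') : ok
% 9. keep pen(p='/smad_ad/hil/molopreg', c='raslub') : created
% 10. keep pen(p='/smad_ad/slaflast/dra_us', c='giru') : created
% 11. keep cull(p='/smad_ad/slaflast/dra_us') : ok
% 12. keep peekin(p='/smad_ad/hil') : [flesli, molopreg]
% 13. keep peekin(p='/smad_ad/slaflast') : []
% 14. keep peekin(p='/smad_ad') : [hil/, jislewar, slaflast/]
% 15. keep newfold(p='/habuze/stismo') : ToolError: no parent
% 16. measurebox express(v='641', u_from='kB', u_to='B') : 641000
% 17. keep peekin(p='/di/zizal') : ToolError: not found
% 18. measurebox express(v='374', u_from='F', u_to='K') : 9263/20


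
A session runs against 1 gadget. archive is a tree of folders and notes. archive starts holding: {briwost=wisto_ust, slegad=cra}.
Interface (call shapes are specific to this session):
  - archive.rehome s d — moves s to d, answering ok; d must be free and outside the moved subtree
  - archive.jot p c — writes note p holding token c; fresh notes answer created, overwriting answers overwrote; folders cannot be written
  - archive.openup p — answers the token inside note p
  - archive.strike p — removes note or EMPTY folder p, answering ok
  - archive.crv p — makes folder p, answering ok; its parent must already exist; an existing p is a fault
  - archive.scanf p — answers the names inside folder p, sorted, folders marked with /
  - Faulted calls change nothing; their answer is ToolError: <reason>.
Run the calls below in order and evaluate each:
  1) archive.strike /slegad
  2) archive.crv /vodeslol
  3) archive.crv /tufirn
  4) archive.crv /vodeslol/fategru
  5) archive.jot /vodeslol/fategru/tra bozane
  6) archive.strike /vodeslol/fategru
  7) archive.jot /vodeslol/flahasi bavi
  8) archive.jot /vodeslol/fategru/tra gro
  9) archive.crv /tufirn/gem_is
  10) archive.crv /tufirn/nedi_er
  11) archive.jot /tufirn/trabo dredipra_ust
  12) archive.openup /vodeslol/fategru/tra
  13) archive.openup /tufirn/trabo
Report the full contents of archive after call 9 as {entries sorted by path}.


Answer: {briwost=wisto_ust, tufirn/, tufirn/gem_is/, vodeslol/, vodeslol/fategru/, vodeslol/fategru/tra=gro, vodeslol/flahasi=bavi}

Derivation:
>>> strike p='/slegad'
[out] ok
>>> crv p='/vodeslol'
[out] ok
>>> crv p='/tufirn'
[out] ok
>>> crv p='/vodeslol/fategru'
[out] ok
>>> jot p='/vodeslol/fategru/tra' c='bozane'
[out] created
>>> strike p='/vodeslol/fategru'
[out] ToolError: not empty
>>> jot p='/vodeslol/flahasi' c='bavi'
[out] created
>>> jot p='/vodeslol/fategru/tra' c='gro'
[out] overwrote
>>> crv p='/tufirn/gem_is'
[out] ok
>>> crv p='/tufirn/nedi_er'
[out] ok
>>> jot p='/tufirn/trabo' c='dredipra_ust'
[out] created
>>> openup p='/vodeslol/fategru/tra'
[out] gro
>>> openup p='/tufirn/trabo'
[out] dredipra_ust


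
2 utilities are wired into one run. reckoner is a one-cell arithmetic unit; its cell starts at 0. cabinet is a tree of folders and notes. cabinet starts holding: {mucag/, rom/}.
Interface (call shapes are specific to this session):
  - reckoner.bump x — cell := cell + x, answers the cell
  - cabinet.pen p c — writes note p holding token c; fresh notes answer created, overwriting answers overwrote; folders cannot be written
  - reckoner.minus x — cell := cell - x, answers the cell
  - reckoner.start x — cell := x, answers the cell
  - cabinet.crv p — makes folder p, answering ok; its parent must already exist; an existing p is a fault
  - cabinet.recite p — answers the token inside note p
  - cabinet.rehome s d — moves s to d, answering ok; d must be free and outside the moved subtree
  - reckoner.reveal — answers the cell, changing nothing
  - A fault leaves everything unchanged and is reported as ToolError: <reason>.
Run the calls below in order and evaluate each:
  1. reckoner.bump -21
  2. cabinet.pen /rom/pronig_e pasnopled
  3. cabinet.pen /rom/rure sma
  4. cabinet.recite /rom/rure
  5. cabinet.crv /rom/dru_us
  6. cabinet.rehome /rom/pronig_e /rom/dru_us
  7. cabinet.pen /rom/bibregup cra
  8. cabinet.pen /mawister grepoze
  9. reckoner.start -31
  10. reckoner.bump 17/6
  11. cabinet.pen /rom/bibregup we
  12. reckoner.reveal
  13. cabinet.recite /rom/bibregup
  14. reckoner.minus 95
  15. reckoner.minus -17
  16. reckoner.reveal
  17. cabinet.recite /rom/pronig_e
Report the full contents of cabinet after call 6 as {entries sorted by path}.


-- reckoner.bump(x: -21) : -21
-- cabinet.pen(p: /rom/pronig_e, c: pasnopled) : created
-- cabinet.pen(p: /rom/rure, c: sma) : created
-- cabinet.recite(p: /rom/rure) : sma
-- cabinet.crv(p: /rom/dru_us) : ok
-- cabinet.rehome(s: /rom/pronig_e, d: /rom/dru_us) : ToolError: exists
-- cabinet.pen(p: /rom/bibregup, c: cra) : created
-- cabinet.pen(p: /mawister, c: grepoze) : created
-- reckoner.start(x: -31) : -31
-- reckoner.bump(x: 17/6) : -169/6
-- cabinet.pen(p: /rom/bibregup, c: we) : overwrote
-- reckoner.reveal() : -169/6
-- cabinet.recite(p: /rom/bibregup) : we
-- reckoner.minus(x: 95) : -739/6
-- reckoner.minus(x: -17) : -637/6
-- reckoner.reveal() : -637/6
-- cabinet.recite(p: /rom/pronig_e) : pasnopled

Answer: {mucag/, rom/, rom/dru_us/, rom/pronig_e=pasnopled, rom/rure=sma}


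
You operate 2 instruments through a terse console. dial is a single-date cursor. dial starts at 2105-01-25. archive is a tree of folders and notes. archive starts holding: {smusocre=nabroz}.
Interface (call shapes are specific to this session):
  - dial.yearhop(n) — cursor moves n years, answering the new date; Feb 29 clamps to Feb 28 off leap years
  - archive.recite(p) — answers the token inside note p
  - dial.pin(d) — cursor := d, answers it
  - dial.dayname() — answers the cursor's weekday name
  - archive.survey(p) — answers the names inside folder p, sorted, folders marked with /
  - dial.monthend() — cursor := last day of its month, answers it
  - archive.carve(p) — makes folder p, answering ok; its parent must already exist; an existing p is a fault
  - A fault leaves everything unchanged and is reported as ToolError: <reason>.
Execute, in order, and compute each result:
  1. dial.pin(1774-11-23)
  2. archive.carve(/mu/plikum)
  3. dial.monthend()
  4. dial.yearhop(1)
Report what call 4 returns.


Answer: 1775-11-30

Derivation:
% pin d→1774-11-23
[out] 1774-11-23
% carve p→/mu/plikum
[out] ToolError: no parent
% monthend
[out] 1774-11-30
% yearhop n→1
[out] 1775-11-30


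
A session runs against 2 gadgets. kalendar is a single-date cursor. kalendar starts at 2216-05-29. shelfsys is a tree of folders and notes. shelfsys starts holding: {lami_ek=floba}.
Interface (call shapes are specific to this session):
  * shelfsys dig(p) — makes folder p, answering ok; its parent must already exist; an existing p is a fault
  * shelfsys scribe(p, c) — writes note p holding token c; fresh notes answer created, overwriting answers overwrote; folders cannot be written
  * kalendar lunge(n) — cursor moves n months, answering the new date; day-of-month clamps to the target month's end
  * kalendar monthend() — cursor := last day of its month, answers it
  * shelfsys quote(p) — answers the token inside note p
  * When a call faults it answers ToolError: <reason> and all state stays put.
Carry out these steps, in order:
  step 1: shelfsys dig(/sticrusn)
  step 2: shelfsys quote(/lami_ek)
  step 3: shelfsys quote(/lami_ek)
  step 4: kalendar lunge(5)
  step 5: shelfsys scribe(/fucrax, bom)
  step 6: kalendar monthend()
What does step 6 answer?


-- shelfsys dig(p: /sticrusn) == ok
-- shelfsys quote(p: /lami_ek) == floba
-- shelfsys quote(p: /lami_ek) == floba
-- kalendar lunge(n: 5) == 2216-10-29
-- shelfsys scribe(p: /fucrax, c: bom) == created
-- kalendar monthend() == 2216-10-31

Answer: 2216-10-31


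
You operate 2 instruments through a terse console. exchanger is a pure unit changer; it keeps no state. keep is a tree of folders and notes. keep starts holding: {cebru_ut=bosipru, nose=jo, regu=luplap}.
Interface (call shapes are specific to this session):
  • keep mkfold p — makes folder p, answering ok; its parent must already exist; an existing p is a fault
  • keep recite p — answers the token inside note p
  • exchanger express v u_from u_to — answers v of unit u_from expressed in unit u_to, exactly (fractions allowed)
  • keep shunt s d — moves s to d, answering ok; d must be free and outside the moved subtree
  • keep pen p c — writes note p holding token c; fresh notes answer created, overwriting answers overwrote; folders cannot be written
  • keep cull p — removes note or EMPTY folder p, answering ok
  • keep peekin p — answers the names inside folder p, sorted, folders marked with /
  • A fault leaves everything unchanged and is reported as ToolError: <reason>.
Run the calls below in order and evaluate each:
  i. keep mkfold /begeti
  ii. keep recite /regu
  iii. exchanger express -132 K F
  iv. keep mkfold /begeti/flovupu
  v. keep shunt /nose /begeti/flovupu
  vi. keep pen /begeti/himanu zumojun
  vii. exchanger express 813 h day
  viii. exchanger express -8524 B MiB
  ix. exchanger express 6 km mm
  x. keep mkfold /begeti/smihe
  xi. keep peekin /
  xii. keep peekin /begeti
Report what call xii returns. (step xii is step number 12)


Answer: [flovupu/, himanu, smihe/]

Derivation:
% keep mkfold p=/begeti
  ok
% keep recite p=/regu
  luplap
% exchanger express v=-132 u_from=K u_to=F
  -69727/100
% keep mkfold p=/begeti/flovupu
  ok
% keep shunt s=/nose d=/begeti/flovupu
  ToolError: exists
% keep pen p=/begeti/himanu c=zumojun
  created
% exchanger express v=813 u_from=h u_to=day
  271/8
% exchanger express v=-8524 u_from=B u_to=MiB
  -2131/262144
% exchanger express v=6 u_from=km u_to=mm
  6000000
% keep mkfold p=/begeti/smihe
  ok
% keep peekin p=/
  [begeti/, cebru_ut, nose, regu]
% keep peekin p=/begeti
  [flovupu/, himanu, smihe/]


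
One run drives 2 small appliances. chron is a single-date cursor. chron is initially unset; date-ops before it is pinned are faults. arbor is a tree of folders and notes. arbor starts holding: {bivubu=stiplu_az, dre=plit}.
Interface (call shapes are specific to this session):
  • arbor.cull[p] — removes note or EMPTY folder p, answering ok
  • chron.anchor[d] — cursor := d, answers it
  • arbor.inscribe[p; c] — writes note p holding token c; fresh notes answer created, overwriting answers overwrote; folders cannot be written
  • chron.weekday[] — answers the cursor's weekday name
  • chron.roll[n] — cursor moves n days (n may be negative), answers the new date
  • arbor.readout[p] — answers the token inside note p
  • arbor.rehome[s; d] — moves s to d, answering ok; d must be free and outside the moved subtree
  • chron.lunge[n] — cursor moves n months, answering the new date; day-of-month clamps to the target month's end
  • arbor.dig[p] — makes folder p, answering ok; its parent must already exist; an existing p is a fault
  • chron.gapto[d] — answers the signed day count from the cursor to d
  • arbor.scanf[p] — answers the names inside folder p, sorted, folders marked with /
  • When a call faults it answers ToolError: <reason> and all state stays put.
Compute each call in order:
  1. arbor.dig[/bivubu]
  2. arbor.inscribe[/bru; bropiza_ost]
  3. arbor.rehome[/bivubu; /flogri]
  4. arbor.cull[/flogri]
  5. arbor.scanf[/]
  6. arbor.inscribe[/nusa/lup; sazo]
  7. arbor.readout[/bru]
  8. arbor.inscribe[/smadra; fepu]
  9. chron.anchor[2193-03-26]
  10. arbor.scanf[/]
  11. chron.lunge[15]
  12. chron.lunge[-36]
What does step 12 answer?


Act: dig[p→/bivubu]
Obs: ToolError: exists
Act: inscribe[p→/bru; c→bropiza_ost]
Obs: created
Act: rehome[s→/bivubu; d→/flogri]
Obs: ok
Act: cull[p→/flogri]
Obs: ok
Act: scanf[p→/]
Obs: [bru, dre]
Act: inscribe[p→/nusa/lup; c→sazo]
Obs: ToolError: no parent
Act: readout[p→/bru]
Obs: bropiza_ost
Act: inscribe[p→/smadra; c→fepu]
Obs: created
Act: anchor[d→2193-03-26]
Obs: 2193-03-26
Act: scanf[p→/]
Obs: [bru, dre, smadra]
Act: lunge[n→15]
Obs: 2194-06-26
Act: lunge[n→-36]
Obs: 2191-06-26

Answer: 2191-06-26


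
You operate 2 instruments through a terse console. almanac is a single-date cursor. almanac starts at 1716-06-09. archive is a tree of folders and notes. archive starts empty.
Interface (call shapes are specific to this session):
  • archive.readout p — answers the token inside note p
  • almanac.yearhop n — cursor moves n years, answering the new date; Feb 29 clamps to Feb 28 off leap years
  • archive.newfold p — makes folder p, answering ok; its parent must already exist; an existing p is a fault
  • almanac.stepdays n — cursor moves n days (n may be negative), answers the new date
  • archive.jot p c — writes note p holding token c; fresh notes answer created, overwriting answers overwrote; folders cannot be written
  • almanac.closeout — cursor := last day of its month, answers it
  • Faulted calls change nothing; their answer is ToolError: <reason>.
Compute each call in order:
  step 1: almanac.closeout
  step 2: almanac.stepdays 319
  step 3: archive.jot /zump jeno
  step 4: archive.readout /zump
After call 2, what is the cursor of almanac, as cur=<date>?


Answer: cur=1717-05-15

Derivation:
-> almanac.closeout()
<- 1716-06-30
-> almanac.stepdays(319)
<- 1717-05-15
-> archive.jot(/zump, jeno)
<- created
-> archive.readout(/zump)
<- jeno


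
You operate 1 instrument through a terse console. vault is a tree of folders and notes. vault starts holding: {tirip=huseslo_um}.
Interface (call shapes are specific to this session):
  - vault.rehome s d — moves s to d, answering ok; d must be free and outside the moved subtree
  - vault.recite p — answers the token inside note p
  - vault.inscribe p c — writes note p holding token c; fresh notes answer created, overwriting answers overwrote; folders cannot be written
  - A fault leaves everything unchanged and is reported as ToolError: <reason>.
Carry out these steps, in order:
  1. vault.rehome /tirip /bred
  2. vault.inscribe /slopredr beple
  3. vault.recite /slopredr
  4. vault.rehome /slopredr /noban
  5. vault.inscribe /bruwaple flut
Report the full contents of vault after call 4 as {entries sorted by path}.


Answer: {bred=huseslo_um, noban=beple}

Derivation:
$ vault.rehome s→/tirip d→/bred
:: ok
$ vault.inscribe p→/slopredr c→beple
:: created
$ vault.recite p→/slopredr
:: beple
$ vault.rehome s→/slopredr d→/noban
:: ok
$ vault.inscribe p→/bruwaple c→flut
:: created


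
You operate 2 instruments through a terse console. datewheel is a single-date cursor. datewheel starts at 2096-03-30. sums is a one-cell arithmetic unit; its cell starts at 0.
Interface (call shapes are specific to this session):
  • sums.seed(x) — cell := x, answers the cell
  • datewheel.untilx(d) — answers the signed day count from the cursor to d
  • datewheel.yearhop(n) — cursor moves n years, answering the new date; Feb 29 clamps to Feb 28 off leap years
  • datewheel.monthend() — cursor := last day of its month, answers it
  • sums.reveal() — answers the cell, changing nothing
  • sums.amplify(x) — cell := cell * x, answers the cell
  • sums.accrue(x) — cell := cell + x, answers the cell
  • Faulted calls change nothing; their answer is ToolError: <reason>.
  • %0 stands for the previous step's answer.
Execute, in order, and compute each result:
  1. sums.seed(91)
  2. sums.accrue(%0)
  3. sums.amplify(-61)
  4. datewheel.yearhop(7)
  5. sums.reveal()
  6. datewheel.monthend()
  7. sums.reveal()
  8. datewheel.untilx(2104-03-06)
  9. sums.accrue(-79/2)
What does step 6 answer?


;; 1. sums.seed(x→91) -> 91
;; 2. sums.accrue(x→%0) -> 182
;; 3. sums.amplify(x→-61) -> -11102
;; 4. datewheel.yearhop(n→7) -> 2103-03-30
;; 5. sums.reveal() -> -11102
;; 6. datewheel.monthend() -> 2103-03-31
;; 7. sums.reveal() -> -11102
;; 8. datewheel.untilx(d→2104-03-06) -> 341
;; 9. sums.accrue(x→-79/2) -> -22283/2

Answer: 2103-03-31
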